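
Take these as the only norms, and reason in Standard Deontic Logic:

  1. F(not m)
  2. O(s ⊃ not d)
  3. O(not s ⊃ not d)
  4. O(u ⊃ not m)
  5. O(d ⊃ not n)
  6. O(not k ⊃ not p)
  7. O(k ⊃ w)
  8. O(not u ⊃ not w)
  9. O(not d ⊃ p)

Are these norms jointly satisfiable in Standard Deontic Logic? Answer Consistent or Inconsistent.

Inconsistent

Premises 2 and 3 cover both cases: O(s ⊃ not d) and O(not s ⊃ not d). Since s ∨ not s is a tautology, O(not d) follows.
With premise 9, O(not d ⊃ p), the K-axiom yields O(p).
Premise 6 is O(not k ⊃ not p); contrapositively O(p ⊃ k). Since O(p) holds, K gives O(k).
With premise 7, O(k ⊃ w), the K-axiom yields O(w).
Premise 8, O(not u ⊃ not w), contraposes to O(w ⊃ u); with O(w) we get O(u).
With premise 4, O(u ⊃ not m), the K-axiom yields O(not m).
Yet premise 1 is F(not m), i.e. O(m).
We now have both O(not m) and O(m) — m is simultaneously obligatory and forbidden, violating the D-axiom.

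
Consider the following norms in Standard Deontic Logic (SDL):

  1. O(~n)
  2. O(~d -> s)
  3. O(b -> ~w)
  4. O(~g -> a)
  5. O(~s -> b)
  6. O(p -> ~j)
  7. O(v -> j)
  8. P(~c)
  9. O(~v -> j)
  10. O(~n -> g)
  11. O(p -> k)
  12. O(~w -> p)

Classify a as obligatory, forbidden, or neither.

Premise 4 is O(~g -> a), but O(~g) is not derivable from the premises, so it does not yield O(a).
No premise or chain of K-axiom applications forces O(a), and none forces O(~a). So a is neither obligatory nor forbidden under these norms.

Neither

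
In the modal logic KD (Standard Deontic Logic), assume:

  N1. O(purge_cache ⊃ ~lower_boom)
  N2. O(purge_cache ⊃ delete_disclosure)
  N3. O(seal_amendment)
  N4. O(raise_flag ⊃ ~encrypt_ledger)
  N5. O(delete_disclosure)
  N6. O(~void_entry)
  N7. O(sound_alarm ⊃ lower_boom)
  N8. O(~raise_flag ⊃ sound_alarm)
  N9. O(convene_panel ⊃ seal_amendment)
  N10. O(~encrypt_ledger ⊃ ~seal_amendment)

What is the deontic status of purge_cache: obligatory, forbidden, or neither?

Forbidden

Premise 3 states O(seal_amendment) outright.
Premise 10 is O(~encrypt_ledger ⊃ ~seal_amendment); contrapositively O(seal_amendment ⊃ encrypt_ledger). Since O(seal_amendment) holds, K gives O(encrypt_ledger).
The contrapositive of premise 4 (O(raise_flag ⊃ ~encrypt_ledger)) is O(encrypt_ledger ⊃ ~raise_flag), and O(encrypt_ledger) is already established, so O(~raise_flag).
Premise 8 is O(~raise_flag ⊃ sound_alarm); since O(~raise_flag), deontic closure gives O(sound_alarm).
Applying K to premise 7 (O(sound_alarm ⊃ lower_boom)) and O(sound_alarm) yields O(lower_boom).
Premise 1 is O(purge_cache ⊃ ~lower_boom); contrapositively O(lower_boom ⊃ ~purge_cache). Since O(lower_boom) holds, K gives O(~purge_cache).
Premises 2, 5, 6, 9 do not contribute to this derivation.
Thus O(~purge_cache), which is F(purge_cache): purge_cache is forbidden.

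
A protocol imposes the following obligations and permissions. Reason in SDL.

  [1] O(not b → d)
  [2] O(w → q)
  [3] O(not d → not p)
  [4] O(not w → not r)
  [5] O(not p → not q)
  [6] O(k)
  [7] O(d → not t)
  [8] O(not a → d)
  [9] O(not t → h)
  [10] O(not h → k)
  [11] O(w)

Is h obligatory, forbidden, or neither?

Obligatory

Premise 11 states O(w) outright.
From O(w) and premise 2, O(w → q), we obtain O(q).
The contrapositive of premise 5 (O(not p → not q)) is O(q → p), and O(q) is already established, so O(p).
The contrapositive of premise 3 (O(not d → not p)) is O(p → d), and O(p) is already established, so O(d).
From O(d) and premise 7, O(d → not t), we obtain O(not t).
Premise 9 is O(not t → h); since O(not t), deontic closure gives O(h).
Premises 1, 4, 6, 8, 10 do not contribute to this derivation.
Hence h is obligatory.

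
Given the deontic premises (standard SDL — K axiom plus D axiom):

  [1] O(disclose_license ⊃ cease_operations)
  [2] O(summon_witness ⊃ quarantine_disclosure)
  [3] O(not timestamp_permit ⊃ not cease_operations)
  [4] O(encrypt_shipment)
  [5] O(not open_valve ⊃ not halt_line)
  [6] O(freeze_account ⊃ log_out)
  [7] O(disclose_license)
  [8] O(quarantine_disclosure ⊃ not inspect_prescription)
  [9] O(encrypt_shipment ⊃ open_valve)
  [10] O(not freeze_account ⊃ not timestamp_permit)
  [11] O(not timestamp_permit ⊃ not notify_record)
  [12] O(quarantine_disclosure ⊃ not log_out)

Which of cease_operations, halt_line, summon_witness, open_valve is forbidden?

From premise 7 we have O(disclose_license).
Applying K to premise 1 (O(disclose_license ⊃ cease_operations)) and O(disclose_license) yields O(cease_operations).
The contrapositive of premise 3 (O(not timestamp_permit ⊃ not cease_operations)) is O(cease_operations ⊃ timestamp_permit), and O(cease_operations) is already established, so O(timestamp_permit).
Premise 10, O(not freeze_account ⊃ not timestamp_permit), contraposes to O(timestamp_permit ⊃ freeze_account); with O(timestamp_permit) we get O(freeze_account).
Premise 6 is O(freeze_account ⊃ log_out); since O(freeze_account), deontic closure gives O(log_out).
Premise 12, O(quarantine_disclosure ⊃ not log_out), contraposes to O(log_out ⊃ not quarantine_disclosure); with O(log_out) we get O(not quarantine_disclosure).
Premise 2, O(summon_witness ⊃ quarantine_disclosure), contraposes to O(not quarantine_disclosure ⊃ not summon_witness); with O(not quarantine_disclosure) we get O(not summon_witness).
So O(not summon_witness) holds, i.e. summon_witness is forbidden. None of the other listed options is forbidden under the premises.

summon_witness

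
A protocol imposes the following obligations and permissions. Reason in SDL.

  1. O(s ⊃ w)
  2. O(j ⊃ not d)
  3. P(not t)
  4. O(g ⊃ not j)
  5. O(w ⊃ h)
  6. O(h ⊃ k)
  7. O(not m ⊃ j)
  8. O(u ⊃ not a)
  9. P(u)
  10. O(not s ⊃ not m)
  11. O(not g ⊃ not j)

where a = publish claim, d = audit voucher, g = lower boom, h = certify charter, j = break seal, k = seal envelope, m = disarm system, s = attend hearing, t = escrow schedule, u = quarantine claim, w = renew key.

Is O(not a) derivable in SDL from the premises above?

Premise 8 is O(u ⊃ not a), but O(u) is not derivable from the premises (the permission P(u) asserts only not O(not u), not O(u)), so it does not yield O(not a).
No other premise forces O(not a). An ideal world satisfying every premise can still have not a false, so O(not a) is not derivable.

No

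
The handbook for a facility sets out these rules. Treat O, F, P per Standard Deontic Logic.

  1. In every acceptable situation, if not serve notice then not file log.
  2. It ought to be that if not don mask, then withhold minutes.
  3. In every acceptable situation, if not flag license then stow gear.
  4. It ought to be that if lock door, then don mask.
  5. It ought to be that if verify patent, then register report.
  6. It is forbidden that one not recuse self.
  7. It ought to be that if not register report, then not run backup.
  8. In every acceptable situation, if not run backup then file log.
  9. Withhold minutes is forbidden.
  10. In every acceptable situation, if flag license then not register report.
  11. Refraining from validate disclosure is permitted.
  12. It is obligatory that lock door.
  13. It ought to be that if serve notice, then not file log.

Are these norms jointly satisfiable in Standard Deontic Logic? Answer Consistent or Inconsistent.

Premise 2 is O(¬don_mask → withhold_minutes), but O(¬don_mask) is not derivable from the premises, so it does not yield O(withhold_minutes).
So O(withhold_minutes) is not derivable, and the apparent clash with O(¬withhold_minutes) does not arise.
A world satisfying every obligation exists (e.g. don_mask=true, file_log=false, flag_license=false, lock_door=true, recuse_self=true, register_report=true, run_backup=true, serve_notice=false, stow_gear=true, validate_disclosure=false, verify_patent=false, withhold_minutes=false); no atom is both obligatory and forbidden, so the set is consistent.

Consistent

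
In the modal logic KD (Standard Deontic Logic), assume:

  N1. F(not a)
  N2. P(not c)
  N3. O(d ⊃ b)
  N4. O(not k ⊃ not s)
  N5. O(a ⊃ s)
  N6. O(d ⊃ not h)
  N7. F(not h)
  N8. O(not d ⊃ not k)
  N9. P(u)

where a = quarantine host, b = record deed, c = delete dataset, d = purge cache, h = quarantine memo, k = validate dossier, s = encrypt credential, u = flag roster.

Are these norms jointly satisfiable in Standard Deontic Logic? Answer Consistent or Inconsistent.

Inconsistent

Premise 7 is F(not h), i.e. O(h).
Premise 6, O(d ⊃ not h), contraposes to O(h ⊃ not d); with O(h) we get O(not d).
Applying K to premise 8 (O(not d ⊃ not k)) and O(not d) yields O(not k).
From O(not k) and premise 4, O(not k ⊃ not s), we obtain O(not s).
Premise 5 is O(a ⊃ s); contrapositively O(not s ⊃ not a). Since O(not s) holds, K gives O(not a).
Yet premise 1 is F(not a), i.e. O(a).
We now have both O(not a) and O(a) — a is simultaneously obligatory and forbidden, violating the D-axiom.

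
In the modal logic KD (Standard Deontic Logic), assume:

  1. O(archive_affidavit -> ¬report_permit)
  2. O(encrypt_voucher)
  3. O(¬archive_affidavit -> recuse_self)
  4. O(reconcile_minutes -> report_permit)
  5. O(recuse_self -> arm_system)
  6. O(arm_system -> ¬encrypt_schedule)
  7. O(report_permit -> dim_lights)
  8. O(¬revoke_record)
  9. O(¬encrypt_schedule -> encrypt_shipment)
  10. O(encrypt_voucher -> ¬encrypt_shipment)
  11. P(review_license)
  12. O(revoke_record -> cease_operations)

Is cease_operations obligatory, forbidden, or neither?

Neither

Premise 12 is O(revoke_record -> cease_operations), but O(revoke_record) is not derivable from the premises, so it does not yield O(cease_operations).
No premise or chain of K-axiom applications forces O(cease_operations), and none forces O(¬cease_operations). So cease_operations is neither obligatory nor forbidden under these norms.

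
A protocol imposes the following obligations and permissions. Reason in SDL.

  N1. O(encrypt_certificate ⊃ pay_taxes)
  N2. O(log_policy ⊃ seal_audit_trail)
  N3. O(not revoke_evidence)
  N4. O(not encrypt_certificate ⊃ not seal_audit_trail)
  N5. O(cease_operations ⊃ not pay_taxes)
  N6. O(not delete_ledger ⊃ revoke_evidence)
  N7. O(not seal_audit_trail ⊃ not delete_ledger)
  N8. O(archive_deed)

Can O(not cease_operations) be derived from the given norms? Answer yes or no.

Premise 3 gives O(not revoke_evidence).
Premise 6, O(not delete_ledger ⊃ revoke_evidence), contraposes to O(not revoke_evidence ⊃ delete_ledger); with O(not revoke_evidence) we get O(delete_ledger).
Premise 7 is O(not seal_audit_trail ⊃ not delete_ledger); contrapositively O(delete_ledger ⊃ seal_audit_trail). Since O(delete_ledger) holds, K gives O(seal_audit_trail).
Premise 4 is O(not encrypt_certificate ⊃ not seal_audit_trail); contrapositively O(seal_audit_trail ⊃ encrypt_certificate). Since O(seal_audit_trail) holds, K gives O(encrypt_certificate).
With premise 1, O(encrypt_certificate ⊃ pay_taxes), the K-axiom yields O(pay_taxes).
Premise 5, O(cease_operations ⊃ not pay_taxes), contraposes to O(pay_taxes ⊃ not cease_operations); with O(pay_taxes) we get O(not cease_operations).
Premises 2, 8 do not contribute to this derivation.
So O(not cease_operations) follows.

Yes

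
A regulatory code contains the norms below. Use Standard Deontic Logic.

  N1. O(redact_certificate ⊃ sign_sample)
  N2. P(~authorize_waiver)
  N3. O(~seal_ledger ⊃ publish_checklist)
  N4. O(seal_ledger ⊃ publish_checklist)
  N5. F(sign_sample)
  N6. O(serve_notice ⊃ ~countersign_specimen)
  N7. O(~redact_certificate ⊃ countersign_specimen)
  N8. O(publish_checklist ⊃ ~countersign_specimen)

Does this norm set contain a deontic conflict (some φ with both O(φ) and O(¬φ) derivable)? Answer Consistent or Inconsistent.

Premises 4 and 3 are O(seal_ledger ⊃ publish_checklist) and O(~seal_ledger ⊃ publish_checklist); every ideal world satisfies seal_ledger or ~seal_ledger, so in either case publish_checklist holds — hence O(publish_checklist).
With premise 8, O(publish_checklist ⊃ ~countersign_specimen), the K-axiom yields O(~countersign_specimen).
Premise 7 is O(~redact_certificate ⊃ countersign_specimen); contrapositively O(~countersign_specimen ⊃ redact_certificate). Since O(~countersign_specimen) holds, K gives O(redact_certificate).
Premise 1 is O(redact_certificate ⊃ sign_sample); since O(redact_certificate), deontic closure gives O(sign_sample).
Yet premise 5 is F(sign_sample), i.e. O(~sign_sample).
We now have both O(sign_sample) and O(~sign_sample) — sign_sample is simultaneously obligatory and forbidden, violating the D-axiom.

Inconsistent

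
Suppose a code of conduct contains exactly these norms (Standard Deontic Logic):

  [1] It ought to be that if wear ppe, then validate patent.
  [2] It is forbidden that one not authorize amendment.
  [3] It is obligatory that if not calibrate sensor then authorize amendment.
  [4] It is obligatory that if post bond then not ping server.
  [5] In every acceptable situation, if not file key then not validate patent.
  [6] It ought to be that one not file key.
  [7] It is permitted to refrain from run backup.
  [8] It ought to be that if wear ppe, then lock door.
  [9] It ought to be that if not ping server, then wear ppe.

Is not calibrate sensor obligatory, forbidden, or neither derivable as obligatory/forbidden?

Neither

Premise 3 is O(¬calibrate_sensor → authorize_amendment); even if O(authorize_amendment) held, inferring O(¬calibrate_sensor) would be affirming the consequent — invalid.
No premise or chain of K-axiom applications forces O(¬calibrate_sensor), and none forces O(calibrate_sensor). So ¬calibrate_sensor is neither obligatory nor forbidden under these norms.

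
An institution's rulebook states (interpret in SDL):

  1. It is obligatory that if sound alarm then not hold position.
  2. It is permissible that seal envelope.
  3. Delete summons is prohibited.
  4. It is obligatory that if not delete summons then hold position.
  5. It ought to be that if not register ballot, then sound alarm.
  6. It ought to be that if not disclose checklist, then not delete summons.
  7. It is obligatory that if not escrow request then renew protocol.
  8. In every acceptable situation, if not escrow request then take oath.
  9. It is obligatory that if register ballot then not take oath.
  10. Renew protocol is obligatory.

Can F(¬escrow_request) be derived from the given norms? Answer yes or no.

Premise 3 is F(delete_summons), i.e. O(¬delete_summons).
From O(¬delete_summons) and premise 4, O(¬delete_summons → hold_position), we obtain O(hold_position).
Premise 1 is O(sound_alarm → ¬hold_position); contrapositively O(hold_position → ¬sound_alarm). Since O(hold_position) holds, K gives O(¬sound_alarm).
The contrapositive of premise 5 (O(¬register_ballot → sound_alarm)) is O(¬sound_alarm → register_ballot), and O(¬sound_alarm) is already established, so O(register_ballot).
With premise 9, O(register_ballot → ¬take_oath), the K-axiom yields O(¬take_oath).
Premise 8, O(¬escrow_request → take_oath), contraposes to O(¬take_oath → escrow_request); with O(¬take_oath) we get O(escrow_request).
Premises 2, 6, 7, 10 do not contribute to this derivation.
So O(escrow_request) holds, i.e. F(¬escrow_request). The claim follows.

Yes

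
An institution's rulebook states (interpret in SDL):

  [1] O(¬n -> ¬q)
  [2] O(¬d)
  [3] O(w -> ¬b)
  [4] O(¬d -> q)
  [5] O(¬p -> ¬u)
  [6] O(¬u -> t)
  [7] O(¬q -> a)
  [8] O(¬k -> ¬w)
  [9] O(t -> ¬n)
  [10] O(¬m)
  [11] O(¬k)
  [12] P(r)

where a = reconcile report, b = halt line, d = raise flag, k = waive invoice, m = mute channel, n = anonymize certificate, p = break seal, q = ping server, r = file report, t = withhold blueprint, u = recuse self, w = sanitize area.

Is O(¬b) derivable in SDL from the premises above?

No

Premise 3 is O(w -> ¬b), but O(w) is not derivable from the premises, so it does not yield O(¬b).
No other premise forces O(¬b). An ideal world satisfying every premise can still have ¬b false, so O(¬b) is not derivable.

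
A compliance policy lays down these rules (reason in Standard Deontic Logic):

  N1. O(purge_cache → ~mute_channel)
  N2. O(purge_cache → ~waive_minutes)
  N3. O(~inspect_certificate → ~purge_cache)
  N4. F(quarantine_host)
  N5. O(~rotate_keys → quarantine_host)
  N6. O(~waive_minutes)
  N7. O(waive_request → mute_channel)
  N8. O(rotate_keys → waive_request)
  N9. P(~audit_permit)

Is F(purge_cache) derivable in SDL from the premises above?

Yes

Premise 4 is F(quarantine_host), i.e. O(~quarantine_host).
The contrapositive of premise 5 (O(~rotate_keys → quarantine_host)) is O(~quarantine_host → rotate_keys), and O(~quarantine_host) is already established, so O(rotate_keys).
With premise 8, O(rotate_keys → waive_request), the K-axiom yields O(waive_request).
Premise 7 is O(waive_request → mute_channel); since O(waive_request), deontic closure gives O(mute_channel).
The contrapositive of premise 1 (O(purge_cache → ~mute_channel)) is O(mute_channel → ~purge_cache), and O(mute_channel) is already established, so O(~purge_cache).
Premises 2, 3, 6, 9 do not contribute to this derivation.
So O(~purge_cache) holds, i.e. F(purge_cache). The claim follows.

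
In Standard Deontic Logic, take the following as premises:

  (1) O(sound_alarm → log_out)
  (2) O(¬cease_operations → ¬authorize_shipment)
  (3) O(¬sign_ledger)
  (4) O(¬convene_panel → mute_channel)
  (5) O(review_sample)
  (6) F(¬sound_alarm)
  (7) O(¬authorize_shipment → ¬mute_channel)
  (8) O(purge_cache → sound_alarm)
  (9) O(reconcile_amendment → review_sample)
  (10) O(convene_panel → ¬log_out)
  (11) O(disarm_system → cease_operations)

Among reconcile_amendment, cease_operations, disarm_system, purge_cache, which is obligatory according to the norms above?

Premise 6, F(¬sound_alarm), is equivalent to O(sound_alarm).
Premise 1 is O(sound_alarm → log_out); since O(sound_alarm), deontic closure gives O(log_out).
Premise 10, O(convene_panel → ¬log_out), contraposes to O(log_out → ¬convene_panel); with O(log_out) we get O(¬convene_panel).
Premise 4 is O(¬convene_panel → mute_channel); since O(¬convene_panel), deontic closure gives O(mute_channel).
The contrapositive of premise 7 (O(¬authorize_shipment → ¬mute_channel)) is O(mute_channel → authorize_shipment), and O(mute_channel) is already established, so O(authorize_shipment).
The contrapositive of premise 2 (O(¬cease_operations → ¬authorize_shipment)) is O(authorize_shipment → cease_operations), and O(authorize_shipment) is already established, so O(cease_operations).
So O(cease_operations) holds — cease_operations is obligatory. None of the other listed options is made obligatory by any chain of premises.

cease_operations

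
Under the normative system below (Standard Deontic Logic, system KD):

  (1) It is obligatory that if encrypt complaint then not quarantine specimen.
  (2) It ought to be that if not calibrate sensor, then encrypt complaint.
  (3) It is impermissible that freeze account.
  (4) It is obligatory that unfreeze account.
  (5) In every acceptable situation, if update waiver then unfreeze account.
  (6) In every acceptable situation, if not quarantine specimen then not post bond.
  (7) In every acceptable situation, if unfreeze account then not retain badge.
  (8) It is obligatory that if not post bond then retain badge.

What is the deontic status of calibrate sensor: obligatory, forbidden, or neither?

From premise 4 we have O(unfreeze_account).
Premise 7 is O(unfreeze_account → ¬retain_badge); since O(unfreeze_account), deontic closure gives O(¬retain_badge).
Premise 8 is O(¬post_bond → retain_badge); contrapositively O(¬retain_badge → post_bond). Since O(¬retain_badge) holds, K gives O(post_bond).
Premise 6, O(¬quarantine_specimen → ¬post_bond), contraposes to O(post_bond → quarantine_specimen); with O(post_bond) we get O(quarantine_specimen).
The contrapositive of premise 1 (O(encrypt_complaint → ¬quarantine_specimen)) is O(quarantine_specimen → ¬encrypt_complaint), and O(quarantine_specimen) is already established, so O(¬encrypt_complaint).
The contrapositive of premise 2 (O(¬calibrate_sensor → encrypt_complaint)) is O(¬encrypt_complaint → calibrate_sensor), and O(¬encrypt_complaint) is already established, so O(calibrate_sensor).
Premises 3, 5 do not contribute to this derivation.
Hence calibrate_sensor is obligatory.

Obligatory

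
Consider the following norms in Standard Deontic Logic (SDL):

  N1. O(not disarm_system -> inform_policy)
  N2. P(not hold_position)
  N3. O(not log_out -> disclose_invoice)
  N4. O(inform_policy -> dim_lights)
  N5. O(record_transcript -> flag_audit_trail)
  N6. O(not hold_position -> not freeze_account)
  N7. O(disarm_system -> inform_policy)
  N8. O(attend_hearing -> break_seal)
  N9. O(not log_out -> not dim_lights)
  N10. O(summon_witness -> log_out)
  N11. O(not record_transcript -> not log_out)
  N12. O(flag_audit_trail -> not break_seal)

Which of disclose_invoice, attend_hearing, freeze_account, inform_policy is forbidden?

attend_hearing

By case analysis on disarm_system: premise 7 gives O(disarm_system -> inform_policy) and premise 1 gives O(not disarm_system -> inform_policy), so O(inform_policy) either way.
From O(inform_policy) and premise 4, O(inform_policy -> dim_lights), we obtain O(dim_lights).
Premise 9, O(not log_out -> not dim_lights), contraposes to O(dim_lights -> log_out); with O(dim_lights) we get O(log_out).
The contrapositive of premise 11 (O(not record_transcript -> not log_out)) is O(log_out -> record_transcript), and O(log_out) is already established, so O(record_transcript).
Premise 5 is O(record_transcript -> flag_audit_trail); since O(record_transcript), deontic closure gives O(flag_audit_trail).
Premise 12 is O(flag_audit_trail -> not break_seal); since O(flag_audit_trail), deontic closure gives O(not break_seal).
Premise 8 is O(attend_hearing -> break_seal); contrapositively O(not break_seal -> not attend_hearing). Since O(not break_seal) holds, K gives O(not attend_hearing).
So O(not attend_hearing) holds, i.e. attend_hearing is forbidden. None of the other listed options is forbidden under the premises.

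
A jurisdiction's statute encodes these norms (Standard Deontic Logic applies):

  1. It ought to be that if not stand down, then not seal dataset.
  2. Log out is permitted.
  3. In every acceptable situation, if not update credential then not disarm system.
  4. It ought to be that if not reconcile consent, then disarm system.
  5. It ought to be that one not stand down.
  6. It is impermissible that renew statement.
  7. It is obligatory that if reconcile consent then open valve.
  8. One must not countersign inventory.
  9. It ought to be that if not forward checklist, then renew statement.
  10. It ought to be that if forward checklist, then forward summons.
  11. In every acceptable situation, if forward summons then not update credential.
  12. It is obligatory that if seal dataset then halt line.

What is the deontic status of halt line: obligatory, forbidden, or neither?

Neither

Premise 12 is O(seal_dataset → halt_line), but O(seal_dataset) is not derivable from the premises, so it does not yield O(halt_line).
No premise or chain of K-axiom applications forces O(halt_line), and none forces O(¬halt_line). So halt_line is neither obligatory nor forbidden under these norms.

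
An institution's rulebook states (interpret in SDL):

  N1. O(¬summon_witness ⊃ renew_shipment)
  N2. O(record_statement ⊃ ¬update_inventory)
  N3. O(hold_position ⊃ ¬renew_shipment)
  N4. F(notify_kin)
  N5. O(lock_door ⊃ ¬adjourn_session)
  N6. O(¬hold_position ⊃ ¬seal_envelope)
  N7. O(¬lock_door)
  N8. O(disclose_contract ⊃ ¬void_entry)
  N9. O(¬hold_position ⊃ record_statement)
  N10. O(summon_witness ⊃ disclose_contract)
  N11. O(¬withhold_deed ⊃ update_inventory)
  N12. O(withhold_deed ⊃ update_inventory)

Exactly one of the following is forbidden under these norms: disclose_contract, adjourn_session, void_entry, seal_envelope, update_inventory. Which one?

void_entry

By case analysis on ¬withhold_deed: premise 11 gives O(¬withhold_deed ⊃ update_inventory) and premise 12 gives O(withhold_deed ⊃ update_inventory), so O(update_inventory) either way.
Premise 2, O(record_statement ⊃ ¬update_inventory), contraposes to O(update_inventory ⊃ ¬record_statement); with O(update_inventory) we get O(¬record_statement).
The contrapositive of premise 9 (O(¬hold_position ⊃ record_statement)) is O(¬record_statement ⊃ hold_position), and O(¬record_statement) is already established, so O(hold_position).
With premise 3, O(hold_position ⊃ ¬renew_shipment), the K-axiom yields O(¬renew_shipment).
Premise 1 is O(¬summon_witness ⊃ renew_shipment); contrapositively O(¬renew_shipment ⊃ summon_witness). Since O(¬renew_shipment) holds, K gives O(summon_witness).
Premise 10 is O(summon_witness ⊃ disclose_contract); since O(summon_witness), deontic closure gives O(disclose_contract).
From O(disclose_contract) and premise 8, O(disclose_contract ⊃ ¬void_entry), we obtain O(¬void_entry).
So O(¬void_entry) holds, i.e. void_entry is forbidden. None of the other listed options is forbidden under the premises.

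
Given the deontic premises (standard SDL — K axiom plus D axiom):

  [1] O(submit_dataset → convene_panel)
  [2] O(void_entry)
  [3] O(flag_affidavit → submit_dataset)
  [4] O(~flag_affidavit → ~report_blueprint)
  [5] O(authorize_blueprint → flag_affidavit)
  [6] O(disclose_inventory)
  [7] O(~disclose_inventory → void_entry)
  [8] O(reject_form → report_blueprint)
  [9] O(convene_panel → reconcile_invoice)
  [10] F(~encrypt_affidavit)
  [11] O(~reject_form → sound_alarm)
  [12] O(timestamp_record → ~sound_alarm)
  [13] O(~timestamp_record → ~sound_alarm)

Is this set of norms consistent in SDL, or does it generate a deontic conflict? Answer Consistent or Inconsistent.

Consistent

Premise 7 is O(~disclose_inventory → void_entry); even if O(void_entry) held, inferring O(~disclose_inventory) would be affirming the consequent — invalid.
So O(~disclose_inventory) is not derivable, and the apparent clash with O(disclose_inventory) does not arise.
A world satisfying every obligation exists (e.g. authorize_blueprint=false, convene_panel=true, disclose_inventory=true, encrypt_affidavit=true, flag_affidavit=true, reconcile_invoice=true, reject_form=true, report_blueprint=true, sound_alarm=false, submit_dataset=true, timestamp_record=false, void_entry=true); no atom is both obligatory and forbidden, so the set is consistent.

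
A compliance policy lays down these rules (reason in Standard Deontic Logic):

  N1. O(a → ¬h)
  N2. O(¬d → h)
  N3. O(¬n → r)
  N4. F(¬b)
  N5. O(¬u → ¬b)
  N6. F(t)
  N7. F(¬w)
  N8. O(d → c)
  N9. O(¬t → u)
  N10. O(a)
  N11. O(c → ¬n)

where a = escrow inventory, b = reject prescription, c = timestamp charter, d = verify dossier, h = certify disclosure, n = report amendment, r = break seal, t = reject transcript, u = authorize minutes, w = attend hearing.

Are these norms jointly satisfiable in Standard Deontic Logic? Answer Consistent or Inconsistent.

Premise 5 is O(¬u → ¬b), but O(¬u) is not derivable from the premises, so it does not yield O(¬b).
So O(¬b) is not derivable, and the apparent clash with O(b) does not arise.
A world satisfying every obligation exists (e.g. a=true, b=true, c=true, d=true, h=false, n=false, r=true, t=false, u=true, w=true); no atom is both obligatory and forbidden, so the set is consistent.

Consistent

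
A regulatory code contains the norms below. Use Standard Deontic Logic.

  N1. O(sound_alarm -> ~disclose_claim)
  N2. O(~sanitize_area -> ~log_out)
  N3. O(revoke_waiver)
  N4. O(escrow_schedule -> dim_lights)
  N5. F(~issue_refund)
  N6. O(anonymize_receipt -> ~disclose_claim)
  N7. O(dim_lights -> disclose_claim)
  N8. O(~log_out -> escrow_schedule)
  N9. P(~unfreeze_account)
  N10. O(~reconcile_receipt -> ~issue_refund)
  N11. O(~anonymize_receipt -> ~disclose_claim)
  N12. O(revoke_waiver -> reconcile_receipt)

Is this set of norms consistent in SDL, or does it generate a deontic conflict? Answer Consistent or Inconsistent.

Premise 10 is O(~reconcile_receipt -> ~issue_refund), but O(~reconcile_receipt) is not derivable from the premises, so it does not yield O(~issue_refund).
So O(~issue_refund) is not derivable, and the apparent clash with O(issue_refund) does not arise.
A world satisfying every obligation exists (e.g. anonymize_receipt=false, dim_lights=false, disclose_claim=false, escrow_schedule=false, issue_refund=true, log_out=true, reconcile_receipt=true, revoke_waiver=true, sanitize_area=true, sound_alarm=false, unfreeze_account=false); no atom is both obligatory and forbidden, so the set is consistent.

Consistent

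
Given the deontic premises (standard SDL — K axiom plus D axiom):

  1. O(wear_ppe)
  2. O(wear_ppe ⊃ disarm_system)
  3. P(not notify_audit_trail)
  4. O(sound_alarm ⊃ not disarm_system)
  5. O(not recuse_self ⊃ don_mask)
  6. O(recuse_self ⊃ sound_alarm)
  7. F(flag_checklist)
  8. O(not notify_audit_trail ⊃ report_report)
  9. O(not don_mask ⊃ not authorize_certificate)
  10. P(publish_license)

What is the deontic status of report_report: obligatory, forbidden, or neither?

Premise 8 is O(not notify_audit_trail ⊃ report_report), but O(not notify_audit_trail) is not derivable from the premises (the permission P(not notify_audit_trail) asserts only not O(notify_audit_trail), not O(not notify_audit_trail)), so it does not yield O(report_report).
No premise or chain of K-axiom applications forces O(report_report), and none forces O(not report_report). So report_report is neither obligatory nor forbidden under these norms.

Neither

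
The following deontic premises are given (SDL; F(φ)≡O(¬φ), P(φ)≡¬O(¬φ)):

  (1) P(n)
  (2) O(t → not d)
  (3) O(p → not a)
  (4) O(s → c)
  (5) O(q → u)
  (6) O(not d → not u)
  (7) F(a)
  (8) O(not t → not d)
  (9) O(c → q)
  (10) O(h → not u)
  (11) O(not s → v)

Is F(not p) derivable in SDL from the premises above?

Premise 3 is O(p → not a); even if O(not a) held, inferring O(p) would be affirming the consequent — invalid.
No other premise forces O(p). An ideal world satisfying every premise can still have not p true, so F(not p) is not derivable.

No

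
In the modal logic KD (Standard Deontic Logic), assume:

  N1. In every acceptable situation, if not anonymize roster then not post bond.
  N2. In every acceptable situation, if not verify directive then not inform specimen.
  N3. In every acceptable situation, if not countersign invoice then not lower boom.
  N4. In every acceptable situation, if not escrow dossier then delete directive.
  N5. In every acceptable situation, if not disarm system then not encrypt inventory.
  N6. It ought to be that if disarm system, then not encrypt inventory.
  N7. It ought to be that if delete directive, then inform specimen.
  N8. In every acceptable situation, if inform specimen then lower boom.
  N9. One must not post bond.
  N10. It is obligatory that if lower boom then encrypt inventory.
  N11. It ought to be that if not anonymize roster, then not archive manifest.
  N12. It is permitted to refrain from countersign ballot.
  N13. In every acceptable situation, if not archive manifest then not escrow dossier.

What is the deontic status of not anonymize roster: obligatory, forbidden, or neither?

Premises 5 and 6 are O(¬disarm_system → ¬encrypt_inventory) and O(disarm_system → ¬encrypt_inventory); every ideal world satisfies ¬disarm_system or disarm_system, so in either case ¬encrypt_inventory holds — hence O(¬encrypt_inventory).
Premise 10, O(lower_boom → encrypt_inventory), contraposes to O(¬encrypt_inventory → ¬lower_boom); with O(¬encrypt_inventory) we get O(¬lower_boom).
Premise 8 is O(inform_specimen → lower_boom); contrapositively O(¬lower_boom → ¬inform_specimen). Since O(¬lower_boom) holds, K gives O(¬inform_specimen).
The contrapositive of premise 7 (O(delete_directive → inform_specimen)) is O(¬inform_specimen → ¬delete_directive), and O(¬inform_specimen) is already established, so O(¬delete_directive).
Premise 4, O(¬escrow_dossier → delete_directive), contraposes to O(¬delete_directive → escrow_dossier); with O(¬delete_directive) we get O(escrow_dossier).
Premise 13 is O(¬archive_manifest → ¬escrow_dossier); contrapositively O(escrow_dossier → archive_manifest). Since O(escrow_dossier) holds, K gives O(archive_manifest).
Premise 11, O(¬anonymize_roster → ¬archive_manifest), contraposes to O(archive_manifest → anonymize_roster); with O(archive_manifest) we get O(anonymize_roster).
Premises 1, 2, 3, 9, 12 do not contribute to this derivation.
Thus O(anonymize_roster), which is F(¬anonymize_roster): ¬anonymize_roster is forbidden.

Forbidden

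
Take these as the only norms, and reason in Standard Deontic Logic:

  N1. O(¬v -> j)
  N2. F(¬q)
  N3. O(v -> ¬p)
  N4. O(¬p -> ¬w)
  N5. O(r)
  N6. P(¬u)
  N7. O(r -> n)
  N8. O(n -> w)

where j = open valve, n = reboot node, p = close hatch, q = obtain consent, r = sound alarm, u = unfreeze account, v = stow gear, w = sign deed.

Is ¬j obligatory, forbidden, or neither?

From premise 5 we have O(r).
With premise 7, O(r -> n), the K-axiom yields O(n).
From O(n) and premise 8, O(n -> w), we obtain O(w).
Premise 4 is O(¬p -> ¬w); contrapositively O(w -> p). Since O(w) holds, K gives O(p).
Premise 3 is O(v -> ¬p); contrapositively O(p -> ¬v). Since O(p) holds, K gives O(¬v).
Premise 1 is O(¬v -> j); since O(¬v), deontic closure gives O(j).
Premises 2, 6 do not contribute to this derivation.
Thus O(j), which is F(¬j): ¬j is forbidden.

Forbidden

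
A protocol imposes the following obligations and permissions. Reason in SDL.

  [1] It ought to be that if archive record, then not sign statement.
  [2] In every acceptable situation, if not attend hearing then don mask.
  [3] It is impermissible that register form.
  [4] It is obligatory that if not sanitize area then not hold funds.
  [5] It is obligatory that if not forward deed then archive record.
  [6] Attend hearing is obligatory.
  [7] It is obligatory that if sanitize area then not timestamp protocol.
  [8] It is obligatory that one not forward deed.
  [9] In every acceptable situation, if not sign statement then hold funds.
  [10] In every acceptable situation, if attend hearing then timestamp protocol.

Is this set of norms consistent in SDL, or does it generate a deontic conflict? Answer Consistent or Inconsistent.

Premise 6 states O(attend_hearing) outright.
From O(attend_hearing) and premise 10, O(attend_hearing → timestamp_protocol), we obtain O(timestamp_protocol).
The contrapositive of premise 7 (O(sanitize_area → ¬timestamp_protocol)) is O(timestamp_protocol → ¬sanitize_area), and O(timestamp_protocol) is already established, so O(¬sanitize_area).
From O(¬sanitize_area) and premise 4, O(¬sanitize_area → ¬hold_funds), we obtain O(¬hold_funds).
Premise 9, O(¬sign_statement → hold_funds), contraposes to O(¬hold_funds → sign_statement); with O(¬hold_funds) we get O(sign_statement).
Premise 1, O(archive_record → ¬sign_statement), contraposes to O(sign_statement → ¬archive_record); with O(sign_statement) we get O(¬archive_record).
The contrapositive of premise 5 (O(¬forward_deed → archive_record)) is O(¬archive_record → forward_deed), and O(¬archive_record) is already established, so O(forward_deed).
However, premise 8 gives O(¬forward_deed).
We now have both O(forward_deed) and O(¬forward_deed) — forward_deed is simultaneously obligatory and forbidden, violating the D-axiom.

Inconsistent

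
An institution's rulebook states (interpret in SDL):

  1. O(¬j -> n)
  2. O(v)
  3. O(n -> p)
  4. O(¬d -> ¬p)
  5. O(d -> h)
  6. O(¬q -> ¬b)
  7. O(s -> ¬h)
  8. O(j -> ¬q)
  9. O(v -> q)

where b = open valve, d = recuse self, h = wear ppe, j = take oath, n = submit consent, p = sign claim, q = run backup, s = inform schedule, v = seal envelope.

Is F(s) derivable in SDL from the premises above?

Premise 2 gives O(v).
From O(v) and premise 9, O(v -> q), we obtain O(q).
Premise 8, O(j -> ¬q), contraposes to O(q -> ¬j); with O(q) we get O(¬j).
With premise 1, O(¬j -> n), the K-axiom yields O(n).
From O(n) and premise 3, O(n -> p), we obtain O(p).
Premise 4, O(¬d -> ¬p), contraposes to O(p -> d); with O(p) we get O(d).
With premise 5, O(d -> h), the K-axiom yields O(h).
The contrapositive of premise 7 (O(s -> ¬h)) is O(h -> ¬s), and O(h) is already established, so O(¬s).
Premise 6 does not contribute to this derivation.
So O(¬s) holds, i.e. F(s). The claim follows.

Yes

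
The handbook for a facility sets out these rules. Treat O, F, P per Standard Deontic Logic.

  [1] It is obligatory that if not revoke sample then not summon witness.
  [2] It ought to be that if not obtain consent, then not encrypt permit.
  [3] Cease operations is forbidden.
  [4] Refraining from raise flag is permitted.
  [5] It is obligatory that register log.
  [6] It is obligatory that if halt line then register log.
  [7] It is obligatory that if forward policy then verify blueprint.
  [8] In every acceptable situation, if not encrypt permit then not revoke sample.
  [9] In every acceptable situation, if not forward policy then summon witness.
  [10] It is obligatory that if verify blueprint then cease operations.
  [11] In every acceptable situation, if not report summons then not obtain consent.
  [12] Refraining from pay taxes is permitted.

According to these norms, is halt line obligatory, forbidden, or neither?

Premise 6 is O(halt_line → register_log); even if O(register_log) held, inferring O(halt_line) would be affirming the consequent — invalid.
No premise or chain of K-axiom applications forces O(halt_line), and none forces O(¬halt_line). So halt_line is neither obligatory nor forbidden under these norms.

Neither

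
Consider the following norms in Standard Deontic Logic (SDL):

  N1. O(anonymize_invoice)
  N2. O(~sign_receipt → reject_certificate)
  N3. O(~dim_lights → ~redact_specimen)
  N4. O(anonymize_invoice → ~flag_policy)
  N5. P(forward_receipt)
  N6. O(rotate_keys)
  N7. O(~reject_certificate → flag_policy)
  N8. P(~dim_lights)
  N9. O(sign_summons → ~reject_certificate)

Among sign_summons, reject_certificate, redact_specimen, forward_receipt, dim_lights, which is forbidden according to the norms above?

From premise 1 we have O(anonymize_invoice).
Applying K to premise 4 (O(anonymize_invoice → ~flag_policy)) and O(anonymize_invoice) yields O(~flag_policy).
Premise 7 is O(~reject_certificate → flag_policy); contrapositively O(~flag_policy → reject_certificate). Since O(~flag_policy) holds, K gives O(reject_certificate).
Premise 9 is O(sign_summons → ~reject_certificate); contrapositively O(reject_certificate → ~sign_summons). Since O(reject_certificate) holds, K gives O(~sign_summons).
So O(~sign_summons) holds, i.e. sign_summons is forbidden. None of the other listed options is forbidden under the premises.

sign_summons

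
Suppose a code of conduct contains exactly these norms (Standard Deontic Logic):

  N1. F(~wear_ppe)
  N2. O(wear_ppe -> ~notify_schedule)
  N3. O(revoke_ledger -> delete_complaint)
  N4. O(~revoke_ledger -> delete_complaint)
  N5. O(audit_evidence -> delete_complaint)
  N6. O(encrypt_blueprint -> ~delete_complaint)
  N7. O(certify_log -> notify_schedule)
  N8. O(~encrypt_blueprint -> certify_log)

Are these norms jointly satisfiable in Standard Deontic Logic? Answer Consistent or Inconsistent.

Premises 3 and 4 cover both cases: O(revoke_ledger -> delete_complaint) and O(~revoke_ledger -> delete_complaint). Since revoke_ledger ∨ ~revoke_ledger is a tautology, O(delete_complaint) follows.
Premise 6 is O(encrypt_blueprint -> ~delete_complaint); contrapositively O(delete_complaint -> ~encrypt_blueprint). Since O(delete_complaint) holds, K gives O(~encrypt_blueprint).
With premise 8, O(~encrypt_blueprint -> certify_log), the K-axiom yields O(certify_log).
From O(certify_log) and premise 7, O(certify_log -> notify_schedule), we obtain O(notify_schedule).
Premise 2, O(wear_ppe -> ~notify_schedule), contraposes to O(notify_schedule -> ~wear_ppe); with O(notify_schedule) we get O(~wear_ppe).
However, F(~wear_ppe) at premise 1 amounts to O(wear_ppe).
We now have both O(~wear_ppe) and O(wear_ppe) — wear_ppe is simultaneously obligatory and forbidden, violating the D-axiom.

Inconsistent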